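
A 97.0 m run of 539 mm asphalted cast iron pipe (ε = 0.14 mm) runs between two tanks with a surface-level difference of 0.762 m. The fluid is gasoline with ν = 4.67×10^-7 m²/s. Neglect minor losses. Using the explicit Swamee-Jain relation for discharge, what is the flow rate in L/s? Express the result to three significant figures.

Q ≈ 541 L/s

Swamee-Jain (Type II): Q = -0.965·√(gD⁵h_f/L)·ln[ε/(3.7D) + √(3.17ν²L/(gD³h_f))]
√(gD⁵h_f/L) = √(9.81·0.539⁵·0.762/97.0) = 0.05921
ε/(3.7D) = 7.02×10^-5; √(3.17ν²L/(gD³h_f)) = 7.57×10^-6
Q = -0.965·0.05921·ln(7.777×10^-5) = 0.5406 m³/s
Check: V = 2.37 m/s, Re = 2.73×10^6, f = 0.01487, h_f = 0.766 m ≈ 0.762 m ✓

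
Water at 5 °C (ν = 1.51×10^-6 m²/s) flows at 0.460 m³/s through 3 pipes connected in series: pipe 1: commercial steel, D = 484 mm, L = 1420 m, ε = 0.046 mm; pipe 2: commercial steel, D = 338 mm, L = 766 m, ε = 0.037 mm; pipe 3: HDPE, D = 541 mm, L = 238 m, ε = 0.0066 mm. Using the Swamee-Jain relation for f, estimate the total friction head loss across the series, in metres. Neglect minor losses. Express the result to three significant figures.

Pipe 1: V = 2.500 m/s, Re = 8.01×10^5, ε/D = 9.50×10^-5, f = 0.01370, h_1 = f(L/D)V²/2g = 12.81 m
Pipe 2: V = 5.127 m/s, Re = 1.15×10^6, ε/D = 1.09×10^-4, f = 0.01350, h_2 = f(L/D)V²/2g = 40.99 m
Pipe 3: V = 2.001 m/s, Re = 7.17×10^5, ε/D = 1.22×10^-5, f = 0.01253, h_3 = f(L/D)V²/2g = 1.125 m
Series → Q common, losses add: H = Σh = 54.93 m

H ≈ 54.9 m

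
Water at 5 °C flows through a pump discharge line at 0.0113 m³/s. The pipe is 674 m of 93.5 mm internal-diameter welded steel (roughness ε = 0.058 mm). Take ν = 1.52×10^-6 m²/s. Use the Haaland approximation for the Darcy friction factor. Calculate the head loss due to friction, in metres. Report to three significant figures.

V = 4Q/(πD²) = 4·0.0113/(π·0.0935²) = 1.646 m/s
Re = VD/ν = 1.646·0.0935/1.52×10^-6 = 1.01×10^5 → turbulent
ε/D = 0.058/93.5 = 6.20×10^-4
Haaland: f = 0.02053
h_f = f(L/D)V²/(2g) = 0.02053·(674/0.0935)·1.646²/(2·9.81) = 20.43 m

h_f ≈ 20.4 m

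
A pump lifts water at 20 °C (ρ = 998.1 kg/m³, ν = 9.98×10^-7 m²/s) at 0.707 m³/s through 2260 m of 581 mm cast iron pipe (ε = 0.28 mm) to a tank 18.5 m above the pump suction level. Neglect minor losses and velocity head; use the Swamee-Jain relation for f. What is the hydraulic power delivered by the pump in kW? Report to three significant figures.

P_hyd ≈ 294 kW

V = 4Q/(πD²) = 2.667 m/s; Re = 1.55×10^6; ε/D = 4.82×10^-4; f = 0.01698
h_f = f(L/D)V²/2g = 23.94 m
Total head H = z + h_f = 18.5 + 23.94 = 42.44 m
P_hyd = ρgQH = 998.1·9.81·0.707·42.44 = 293.8 kW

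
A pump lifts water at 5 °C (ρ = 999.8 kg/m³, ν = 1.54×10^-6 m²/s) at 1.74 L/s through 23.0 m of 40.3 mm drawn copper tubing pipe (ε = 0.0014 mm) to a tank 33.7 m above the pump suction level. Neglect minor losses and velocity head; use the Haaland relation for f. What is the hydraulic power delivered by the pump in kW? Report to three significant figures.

P_hyd ≈ 0.596 kW

V = 4Q/(πD²) = 1.364 m/s; Re = 3.57×10^4; ε/D = 3.47×10^-5; f = 0.02245
h_f = f(L/D)V²/2g = 1.215 m
Total head H = z + h_f = 33.7 + 1.215 = 34.92 m
P_hyd = ρgQH = 999.8·9.81·0.00174·34.92 = 0.5959 kW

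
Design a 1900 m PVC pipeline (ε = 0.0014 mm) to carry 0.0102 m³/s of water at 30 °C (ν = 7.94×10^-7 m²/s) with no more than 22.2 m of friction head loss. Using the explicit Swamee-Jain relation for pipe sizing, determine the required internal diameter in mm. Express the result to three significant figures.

Swamee-Jain (Type III): D = 0.66·[ε^1.25·(LQ²/(gh_f))^4.75 + ν·Q^9.4·(L/(gh_f))^5.2]^0.04
LQ²/(gh_f) = 9.077×10^-4; L/(gh_f) = 8.724
Term 1 = ε^1.25·(…)^4.75 = 1.71×10^-22; Term 2 = ν·Q^9.4·(…)^5.2 = 1.18×10^-20
D = 0.66·(1.71×10^-22 + 1.18×10^-20)^0.04 = 0.1054 m = 105 mm
Check: V = 1.17 m/s, Re = 1.55×10^5, f = 0.01643, h_f = 20.7 m ≈ 22.2 m ✓

D ≈ 105 mm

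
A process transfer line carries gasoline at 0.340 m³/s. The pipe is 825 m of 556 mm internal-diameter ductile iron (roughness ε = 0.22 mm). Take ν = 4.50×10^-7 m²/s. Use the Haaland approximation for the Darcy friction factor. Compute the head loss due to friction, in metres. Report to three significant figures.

V = 4Q/(πD²) = 4·0.340/(π·0.556²) = 1.400 m/s
Re = VD/ν = 1.400·0.556/4.50×10^-7 = 1.73×10^6 → turbulent
ε/D = 0.22/556 = 3.96×10^-4
Haaland: f = 0.01620
h_f = f(L/D)V²/(2g) = 0.01620·(825/0.556)·1.400²/(2·9.81) = 2.402 m

h_f ≈ 2.40 m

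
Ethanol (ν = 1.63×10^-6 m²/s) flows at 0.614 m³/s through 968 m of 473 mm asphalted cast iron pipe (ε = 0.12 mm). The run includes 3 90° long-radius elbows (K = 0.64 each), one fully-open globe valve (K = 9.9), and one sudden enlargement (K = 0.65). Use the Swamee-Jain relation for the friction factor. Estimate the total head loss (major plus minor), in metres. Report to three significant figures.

V = 4Q/(πD²) = 3.494 m/s; V²/2g = 0.6223 m
Re = 1.01×10^6, ε/D = 2.54×10^-4 → f = 0.01531 (Swamee-Jain)
Major: h_f = f(L/D)·V²/2g = 0.01531·2047·0.6223 = 19.50 m
Minor: ΣK = 12.5; h_m = ΣK·V²/2g = 7.760 m
Total H_L = 19.50 + 7.760 = 27.26 m

H_L ≈ 27.3 m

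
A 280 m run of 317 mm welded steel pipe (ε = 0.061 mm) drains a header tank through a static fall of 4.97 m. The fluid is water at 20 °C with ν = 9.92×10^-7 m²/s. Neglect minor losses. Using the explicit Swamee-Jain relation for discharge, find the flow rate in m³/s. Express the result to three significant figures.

Q ≈ 0.216 m³/s

Swamee-Jain (Type II): Q = -0.965·√(gD⁵h_f/L)·ln[ε/(3.7D) + √(3.17ν²L/(gD³h_f))]
√(gD⁵h_f/L) = √(9.81·0.317⁵·4.97/280) = 0.02361
ε/(3.7D) = 5.20×10^-5; √(3.17ν²L/(gD³h_f)) = 2.37×10^-5
Q = -0.965·0.02361·ln(7.572×10^-5) = 0.2162 m³/s
Check: V = 2.74 m/s, Re = 8.75×10^5, f = 0.01481, h_f = 5.00 m ≈ 4.97 m ✓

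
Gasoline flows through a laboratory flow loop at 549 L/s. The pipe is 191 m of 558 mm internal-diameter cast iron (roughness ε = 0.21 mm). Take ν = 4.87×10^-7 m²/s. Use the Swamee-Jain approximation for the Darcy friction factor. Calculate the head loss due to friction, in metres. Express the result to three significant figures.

h_f ≈ 1.41 m

V = 4Q/(πD²) = 4·0.549/(π·0.558²) = 2.245 m/s
Re = VD/ν = 2.245·0.558/4.87×10^-7 = 2.57×10^6 → turbulent
ε/D = 0.21/558 = 3.76×10^-4
Swamee-Jain: f = 0.01600
h_f = f(L/D)V²/(2g) = 0.01600·(191/0.558)·2.245²/(2·9.81) = 1.407 m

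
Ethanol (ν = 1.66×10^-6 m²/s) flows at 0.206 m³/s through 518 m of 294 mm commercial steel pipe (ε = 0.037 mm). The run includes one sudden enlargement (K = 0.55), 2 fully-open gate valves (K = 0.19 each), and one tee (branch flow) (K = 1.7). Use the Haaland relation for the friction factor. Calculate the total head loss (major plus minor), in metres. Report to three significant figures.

H_L ≈ 13.2 m

V = 4Q/(πD²) = 3.034 m/s; V²/2g = 0.4693 m
Re = 5.37×10^5, ε/D = 1.26×10^-4 → f = 0.01444 (Haaland)
Major: h_f = f(L/D)·V²/2g = 0.01444·1762·0.4693 = 11.94 m
Minor: ΣK = 2.63; h_m = ΣK·V²/2g = 1.234 m
Total H_L = 11.94 + 1.234 = 13.17 m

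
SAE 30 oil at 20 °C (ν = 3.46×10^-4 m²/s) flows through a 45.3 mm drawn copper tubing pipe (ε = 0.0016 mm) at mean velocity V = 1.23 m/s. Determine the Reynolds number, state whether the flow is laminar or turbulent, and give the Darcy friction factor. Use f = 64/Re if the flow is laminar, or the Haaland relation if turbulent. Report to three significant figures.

Re ≈ 161; laminar; f = 64/Re ≈ 0.397

Re = VD/ν = 1.230·0.0453/3.46×10^-4 = 161
Re < 2300 → laminar → f = 64/Re = 0.3974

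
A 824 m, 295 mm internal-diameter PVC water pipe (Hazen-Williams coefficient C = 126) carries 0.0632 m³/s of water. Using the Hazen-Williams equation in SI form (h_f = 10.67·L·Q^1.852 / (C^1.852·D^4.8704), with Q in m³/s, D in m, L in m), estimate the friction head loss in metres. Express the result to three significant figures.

h_f = 10.67·824·0.0632^1.852 / (126^1.852·0.295^4.8704) = 2.602 m

h_f ≈ 2.60 m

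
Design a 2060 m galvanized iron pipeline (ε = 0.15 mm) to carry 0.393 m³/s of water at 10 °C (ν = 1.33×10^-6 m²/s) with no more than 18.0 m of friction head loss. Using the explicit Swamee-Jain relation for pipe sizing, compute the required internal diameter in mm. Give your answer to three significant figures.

D ≈ 480 mm

Swamee-Jain (Type III): D = 0.66·[ε^1.25·(LQ²/(gh_f))^4.75 + ν·Q^9.4·(L/(gh_f))^5.2]^0.04
LQ²/(gh_f) = 1.802; L/(gh_f) = 11.67
Term 1 = ε^1.25·(…)^4.75 = 2.72×10^-4; Term 2 = ν·Q^9.4·(…)^5.2 = 7.23×10^-5
D = 0.66·(2.72×10^-4 + 7.23×10^-5)^0.04 = 0.4798 m = 480 mm
Check: V = 2.17 m/s, Re = 7.84×10^5, f = 0.01605, h_f = 16.6 m ≈ 18.0 m ✓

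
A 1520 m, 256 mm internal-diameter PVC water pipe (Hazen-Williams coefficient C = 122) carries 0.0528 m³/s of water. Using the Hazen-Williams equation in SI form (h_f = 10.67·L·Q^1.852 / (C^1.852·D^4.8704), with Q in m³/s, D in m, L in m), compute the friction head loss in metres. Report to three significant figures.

h_f ≈ 7.29 m

h_f = 10.67·1520·0.0528^1.852 / (122^1.852·0.256^4.8704) = 7.286 m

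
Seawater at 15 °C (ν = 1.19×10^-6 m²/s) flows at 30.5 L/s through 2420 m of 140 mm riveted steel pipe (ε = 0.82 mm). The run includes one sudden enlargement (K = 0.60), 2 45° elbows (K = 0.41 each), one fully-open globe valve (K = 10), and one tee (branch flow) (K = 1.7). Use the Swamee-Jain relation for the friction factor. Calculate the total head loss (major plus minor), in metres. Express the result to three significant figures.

H_L ≈ 115 m

V = 4Q/(πD²) = 1.981 m/s; V²/2g = 0.2001 m
Re = 2.33×10^5, ε/D = 0.00586 → f = 0.03240 (Swamee-Jain)
Major: h_f = f(L/D)·V²/2g = 0.03240·17286·0.2001 = 112.1 m
Minor: ΣK = 13.1; h_m = ΣK·V²/2g = 2.625 m
Total H_L = 112.1 + 2.625 = 114.7 m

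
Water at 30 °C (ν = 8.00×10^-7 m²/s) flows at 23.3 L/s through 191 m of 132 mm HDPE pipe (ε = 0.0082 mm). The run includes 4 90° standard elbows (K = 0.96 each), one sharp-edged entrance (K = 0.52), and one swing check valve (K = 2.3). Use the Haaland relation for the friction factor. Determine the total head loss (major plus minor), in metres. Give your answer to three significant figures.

V = 4Q/(πD²) = 1.703 m/s; V²/2g = 0.1478 m
Re = 2.81×10^5, ε/D = 6.21×10^-5 → f = 0.01505 (Haaland)
Major: h_f = f(L/D)·V²/2g = 0.01505·1447·0.1478 = 3.217 m
Minor: ΣK = 6.66; h_m = ΣK·V²/2g = 0.9840 m
Total H_L = 3.217 + 0.9840 = 4.201 m

H_L ≈ 4.20 m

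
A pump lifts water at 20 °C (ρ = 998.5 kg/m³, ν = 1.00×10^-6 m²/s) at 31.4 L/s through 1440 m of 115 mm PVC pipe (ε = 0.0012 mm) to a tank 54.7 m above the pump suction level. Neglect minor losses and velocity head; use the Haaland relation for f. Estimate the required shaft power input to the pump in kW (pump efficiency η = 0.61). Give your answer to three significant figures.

P_shaft ≈ 68.9 kW

V = 4Q/(πD²) = 3.023 m/s; Re = 3.48×10^5; ε/D = 1.04×10^-5; f = 0.01405
h_f = f(L/D)V²/2g = 81.93 m
Total head H = z + h_f = 54.7 + 81.93 = 136.6 m
P_hyd = ρgQH = 998.5·9.81·0.0314·136.6 = 42.02 kW
P_shaft = P_hyd/η = 42.02/0.61 = 68.89 kW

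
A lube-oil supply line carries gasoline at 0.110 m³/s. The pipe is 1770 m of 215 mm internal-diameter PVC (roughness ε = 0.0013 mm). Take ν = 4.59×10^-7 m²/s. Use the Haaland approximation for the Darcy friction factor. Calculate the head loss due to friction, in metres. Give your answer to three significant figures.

V = 4Q/(πD²) = 4·0.110/(π·0.215²) = 3.030 m/s
Re = VD/ν = 3.030·0.215/4.59×10^-7 = 1.42×10^6 → turbulent
ε/D = 0.0013/215 = 6.05×10^-6
Haaland: f = 0.01107
h_f = f(L/D)V²/(2g) = 0.01107·(1770/0.215)·3.030²/(2·9.81) = 42.63 m

h_f ≈ 42.6 m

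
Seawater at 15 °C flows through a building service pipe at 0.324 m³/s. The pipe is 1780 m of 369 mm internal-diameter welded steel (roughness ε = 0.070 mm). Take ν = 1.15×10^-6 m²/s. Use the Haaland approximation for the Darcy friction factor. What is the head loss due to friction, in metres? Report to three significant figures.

h_f ≈ 32.7 m

V = 4Q/(πD²) = 4·0.324/(π·0.369²) = 3.030 m/s
Re = VD/ν = 3.030·0.369/1.15×10^-6 = 9.72×10^5 → turbulent
ε/D = 0.070/369 = 1.90×10^-4
Haaland: f = 0.01451
h_f = f(L/D)V²/(2g) = 0.01451·(1780/0.369)·3.030²/(2·9.81) = 32.74 m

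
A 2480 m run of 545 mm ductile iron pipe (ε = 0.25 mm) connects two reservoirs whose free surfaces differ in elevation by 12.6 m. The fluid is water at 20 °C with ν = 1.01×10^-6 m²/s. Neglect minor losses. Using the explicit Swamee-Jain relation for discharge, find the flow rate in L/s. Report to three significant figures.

Swamee-Jain (Type II): Q = -0.965·√(gD⁵h_f/L)·ln[ε/(3.7D) + √(3.17ν²L/(gD³h_f))]
√(gD⁵h_f/L) = √(9.81·0.545⁵·12.6/2480) = 0.04895
ε/(3.7D) = 1.24×10^-4; √(3.17ν²L/(gD³h_f)) = 2.00×10^-5
Q = -0.965·0.04895·ln(1.440×10^-4) = 0.4179 m³/s
Check: V = 1.79 m/s, Re = 9.67×10^5, f = 0.01703, h_f = 12.7 m ≈ 12.6 m ✓

Q ≈ 418 L/s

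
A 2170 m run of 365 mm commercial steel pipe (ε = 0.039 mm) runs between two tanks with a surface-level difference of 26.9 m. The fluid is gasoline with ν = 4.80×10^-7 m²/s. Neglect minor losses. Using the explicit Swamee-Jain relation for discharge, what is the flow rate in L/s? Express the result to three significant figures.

Swamee-Jain (Type II): Q = -0.965·√(gD⁵h_f/L)·ln[ε/(3.7D) + √(3.17ν²L/(gD³h_f))]
√(gD⁵h_f/L) = √(9.81·0.365⁵·26.9/2170) = 0.02807
ε/(3.7D) = 2.89×10^-5; √(3.17ν²L/(gD³h_f)) = 1.11×10^-5
Q = -0.965·0.02807·ln(3.999×10^-5) = 0.2743 m³/s
Check: V = 2.62 m/s, Re = 1.99×10^6, f = 0.01300, h_f = 27.1 m ≈ 26.9 m ✓

Q ≈ 274 L/s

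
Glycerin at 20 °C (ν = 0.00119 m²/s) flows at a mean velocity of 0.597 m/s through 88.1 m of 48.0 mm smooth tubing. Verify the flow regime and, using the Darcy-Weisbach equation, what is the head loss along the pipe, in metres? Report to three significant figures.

Re = VD/ν = 0.597·0.04800/0.00119 = 24.1 → laminar (Re < 2300)
f = 64/Re = 2.658
h_f = f(L/D)V²/(2g) = 2.658·(88.1/0.04800)·0.597²/(2·9.81) = 88.61 m

h_f ≈ 88.6 m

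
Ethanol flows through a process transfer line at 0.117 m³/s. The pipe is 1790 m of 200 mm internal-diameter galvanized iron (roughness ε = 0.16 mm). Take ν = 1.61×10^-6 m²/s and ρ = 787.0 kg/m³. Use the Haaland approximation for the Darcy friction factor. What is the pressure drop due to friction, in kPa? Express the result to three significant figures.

V = 4Q/(πD²) = 4·0.117/(π·0.200²) = 3.724 m/s
Re = VD/ν = 3.724·0.200/1.61×10^-6 = 4.63×10^5 → turbulent
ε/D = 0.16/200 = 8.00×10^-4
Haaland: f = 0.01931
h_f = f(L/D)V²/(2g) = 0.01931·(1790/0.200)·3.724²/(2·9.81) = 122.1 m
Δp = ρg·h_f = 787.0·9.81·122.1 = 943.0 kPa

Δp ≈ 943 kPa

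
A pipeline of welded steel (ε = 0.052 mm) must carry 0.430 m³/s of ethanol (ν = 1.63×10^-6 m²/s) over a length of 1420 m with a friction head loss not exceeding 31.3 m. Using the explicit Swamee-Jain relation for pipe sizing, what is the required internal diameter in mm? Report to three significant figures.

Swamee-Jain (Type III): D = 0.66·[ε^1.25·(LQ²/(gh_f))^4.75 + ν·Q^9.4·(L/(gh_f))^5.2]^0.04
LQ²/(gh_f) = 0.8551; L/(gh_f) = 4.625
Term 1 = ε^1.25·(…)^4.75 = 2.10×10^-6; Term 2 = ν·Q^9.4·(…)^5.2 = 1.68×10^-6
D = 0.66·(2.10×10^-6 + 1.68×10^-6)^0.04 = 0.4005 m = 401 mm
Check: V = 3.41 m/s, Re = 8.39×10^5, f = 0.01411, h_f = 29.7 m ≈ 31.3 m ✓

D ≈ 401 mm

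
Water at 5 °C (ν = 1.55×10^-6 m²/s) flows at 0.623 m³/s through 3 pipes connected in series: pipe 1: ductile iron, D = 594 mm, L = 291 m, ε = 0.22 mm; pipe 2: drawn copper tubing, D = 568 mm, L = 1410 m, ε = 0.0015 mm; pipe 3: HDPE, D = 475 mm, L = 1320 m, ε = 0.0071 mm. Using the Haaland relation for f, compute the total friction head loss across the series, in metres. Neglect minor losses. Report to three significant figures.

Pipe 1: V = 2.248 m/s, Re = 8.62×10^5, ε/D = 3.70×10^-4, f = 0.01629, h_1 = f(L/D)V²/2g = 2.056 m
Pipe 2: V = 2.459 m/s, Re = 9.01×10^5, ε/D = 2.64×10^-6, f = 0.01183, h_2 = f(L/D)V²/2g = 9.050 m
Pipe 3: V = 3.516 m/s, Re = 1.08×10^6, ε/D = 1.49×10^-5, f = 0.01173, h_3 = f(L/D)V²/2g = 20.54 m
Series → Q common, losses add: H = Σh = 31.65 m

H ≈ 31.6 m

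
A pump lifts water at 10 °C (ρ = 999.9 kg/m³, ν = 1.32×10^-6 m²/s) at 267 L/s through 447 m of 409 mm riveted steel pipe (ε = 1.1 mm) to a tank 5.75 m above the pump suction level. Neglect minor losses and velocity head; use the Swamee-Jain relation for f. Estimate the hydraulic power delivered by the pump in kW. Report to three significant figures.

P_hyd ≈ 30.6 kW

V = 4Q/(πD²) = 2.032 m/s; Re = 6.30×10^5; ε/D = 0.00269; f = 0.02571
h_f = f(L/D)V²/2g = 5.915 m
Total head H = z + h_f = 5.75 + 5.915 = 11.66 m
P_hyd = ρgQH = 999.9·9.81·0.267·11.66 = 30.55 kW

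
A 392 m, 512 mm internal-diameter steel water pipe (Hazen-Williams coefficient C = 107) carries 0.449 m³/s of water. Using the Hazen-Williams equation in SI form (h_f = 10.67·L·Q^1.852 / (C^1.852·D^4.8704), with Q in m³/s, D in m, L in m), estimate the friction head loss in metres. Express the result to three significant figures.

h_f ≈ 4.31 m

h_f = 10.67·392·0.449^1.852 / (107^1.852·0.512^4.8704) = 4.315 m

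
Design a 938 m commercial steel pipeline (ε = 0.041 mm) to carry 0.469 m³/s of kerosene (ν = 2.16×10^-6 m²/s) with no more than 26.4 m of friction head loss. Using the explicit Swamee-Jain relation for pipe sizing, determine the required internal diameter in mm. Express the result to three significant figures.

Swamee-Jain (Type III): D = 0.66·[ε^1.25·(LQ²/(gh_f))^4.75 + ν·Q^9.4·(L/(gh_f))^5.2]^0.04
LQ²/(gh_f) = 0.7967; L/(gh_f) = 3.622
Term 1 = ε^1.25·(…)^4.75 = 1.11×10^-6; Term 2 = ν·Q^9.4·(…)^5.2 = 1.41×10^-6
D = 0.66·(1.11×10^-6 + 1.41×10^-6)^0.04 = 0.3941 m = 394 mm
Check: V = 3.84 m/s, Re = 7.01×10^5, f = 0.01400, h_f = 25.1 m ≈ 26.4 m ✓

D ≈ 394 mm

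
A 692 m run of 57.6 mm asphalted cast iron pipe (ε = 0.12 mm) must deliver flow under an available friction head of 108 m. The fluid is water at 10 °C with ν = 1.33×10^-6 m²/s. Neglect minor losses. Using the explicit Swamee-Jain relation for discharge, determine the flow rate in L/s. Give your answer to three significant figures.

Q ≈ 6.90 L/s

Swamee-Jain (Type II): Q = -0.965·√(gD⁵h_f/L)·ln[ε/(3.7D) + √(3.17ν²L/(gD³h_f))]
√(gD⁵h_f/L) = √(9.81·0.0576⁵·108/692) = 9.853×10^-4
ε/(3.7D) = 5.63×10^-4; √(3.17ν²L/(gD³h_f)) = 1.38×10^-4
Q = -0.965·9.853×10^-4·ln(7.015×10^-4) = 0.006905 m³/s
Check: V = 2.65 m/s, Re = 1.15×10^5, f = 0.02535, h_f = 109 m ≈ 108 m ✓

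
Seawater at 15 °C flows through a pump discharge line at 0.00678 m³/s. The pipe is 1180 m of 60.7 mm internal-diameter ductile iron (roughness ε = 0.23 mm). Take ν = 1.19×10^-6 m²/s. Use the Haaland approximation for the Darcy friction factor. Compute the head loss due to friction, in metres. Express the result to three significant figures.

h_f ≈ 157 m

V = 4Q/(πD²) = 4·0.00678/(π·0.0607²) = 2.343 m/s
Re = VD/ν = 2.343·0.0607/1.19×10^-6 = 1.20×10^5 → turbulent
ε/D = 0.23/60.7 = 0.00379
Haaland: f = 0.02888
h_f = f(L/D)V²/(2g) = 0.02888·(1180/0.0607)·2.343²/(2·9.81) = 157.1 m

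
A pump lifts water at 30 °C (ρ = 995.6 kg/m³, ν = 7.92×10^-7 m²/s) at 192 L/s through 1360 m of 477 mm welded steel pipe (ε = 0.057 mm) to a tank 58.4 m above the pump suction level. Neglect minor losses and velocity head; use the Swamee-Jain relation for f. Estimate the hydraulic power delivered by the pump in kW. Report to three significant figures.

P_hyd ≈ 114 kW

V = 4Q/(πD²) = 1.074 m/s; Re = 6.47×10^5; ε/D = 1.19×10^-4; f = 0.01431
h_f = f(L/D)V²/2g = 2.401 m
Total head H = z + h_f = 58.4 + 2.401 = 60.80 m
P_hyd = ρgQH = 995.6·9.81·0.192·60.80 = 114.0 kW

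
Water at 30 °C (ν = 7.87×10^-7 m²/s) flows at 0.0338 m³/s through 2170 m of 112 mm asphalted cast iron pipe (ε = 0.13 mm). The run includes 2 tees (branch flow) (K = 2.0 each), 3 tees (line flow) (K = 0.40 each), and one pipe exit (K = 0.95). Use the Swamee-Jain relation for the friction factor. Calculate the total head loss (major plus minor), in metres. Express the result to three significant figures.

V = 4Q/(πD²) = 3.431 m/s; V²/2g = 0.5999 m
Re = 4.88×10^5, ε/D = 0.00116 → f = 0.02104 (Swamee-Jain)
Major: h_f = f(L/D)·V²/2g = 0.02104·19375·0.5999 = 244.6 m
Minor: ΣK = 6.15; h_m = ΣK·V²/2g = 3.689 m
Total H_L = 244.6 + 3.689 = 248.2 m

H_L ≈ 248 m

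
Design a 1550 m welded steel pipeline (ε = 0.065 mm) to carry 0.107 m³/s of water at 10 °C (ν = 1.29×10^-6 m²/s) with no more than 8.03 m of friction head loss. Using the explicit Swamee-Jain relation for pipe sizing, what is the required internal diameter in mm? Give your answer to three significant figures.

D ≈ 316 mm

Swamee-Jain (Type III): D = 0.66·[ε^1.25·(LQ²/(gh_f))^4.75 + ν·Q^9.4·(L/(gh_f))^5.2]^0.04
LQ²/(gh_f) = 0.2253; L/(gh_f) = 19.68
Term 1 = ε^1.25·(…)^4.75 = 4.92×10^-9; Term 2 = ν·Q^9.4·(…)^5.2 = 5.19×10^-9
D = 0.66·(4.92×10^-9 + 5.19×10^-9)^0.04 = 0.3160 m = 316 mm
Check: V = 1.36 m/s, Re = 3.34×10^5, f = 0.01617, h_f = 7.52 m ≈ 8.03 m ✓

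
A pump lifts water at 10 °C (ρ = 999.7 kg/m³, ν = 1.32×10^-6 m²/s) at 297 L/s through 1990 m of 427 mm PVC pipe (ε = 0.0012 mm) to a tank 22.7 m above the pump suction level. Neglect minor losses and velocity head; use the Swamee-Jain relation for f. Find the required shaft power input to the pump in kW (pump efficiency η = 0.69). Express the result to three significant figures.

P_shaft ≈ 150 kW

V = 4Q/(πD²) = 2.074 m/s; Re = 6.71×10^5; ε/D = 2.81×10^-6; f = 0.01248
h_f = f(L/D)V²/2g = 12.75 m
Total head H = z + h_f = 22.7 + 12.75 = 35.45 m
P_hyd = ρgQH = 999.7·9.81·0.297·35.45 = 103.3 kW
P_shaft = P_hyd/η = 103.3/0.69 = 149.7 kW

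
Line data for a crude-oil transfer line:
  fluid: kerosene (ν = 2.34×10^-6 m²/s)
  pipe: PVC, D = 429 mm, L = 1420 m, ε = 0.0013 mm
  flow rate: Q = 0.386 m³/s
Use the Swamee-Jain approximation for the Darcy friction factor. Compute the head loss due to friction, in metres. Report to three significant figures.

V = 4Q/(πD²) = 4·0.386/(π·0.429²) = 2.670 m/s
Re = VD/ν = 2.670·0.429/2.34×10^-6 = 4.90×10^5 → turbulent
ε/D = 0.0013/429 = 3.03×10^-6
Swamee-Jain: f = 0.01319
h_f = f(L/D)V²/(2g) = 0.01319·(1420/0.429)·2.670²/(2·9.81) = 15.87 m

h_f ≈ 15.9 m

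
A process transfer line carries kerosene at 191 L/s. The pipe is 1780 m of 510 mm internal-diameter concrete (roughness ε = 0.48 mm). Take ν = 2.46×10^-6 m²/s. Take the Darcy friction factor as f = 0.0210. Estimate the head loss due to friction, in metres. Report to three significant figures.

h_f ≈ 3.27 m

V = 4Q/(πD²) = 4·0.191/(π·0.510²) = 0.9350 m/s
h_f = f(L/D)V²/(2g) = 0.02100·(1780/0.510)·0.9350²/(2·9.81) = 3.266 m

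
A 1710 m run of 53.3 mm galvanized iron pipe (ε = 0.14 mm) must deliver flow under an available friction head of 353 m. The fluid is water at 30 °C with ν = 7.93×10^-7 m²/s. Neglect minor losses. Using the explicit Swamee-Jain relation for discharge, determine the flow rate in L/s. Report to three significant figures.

Q ≈ 6.43 L/s

Swamee-Jain (Type II): Q = -0.965·√(gD⁵h_f/L)·ln[ε/(3.7D) + √(3.17ν²L/(gD³h_f))]
√(gD⁵h_f/L) = √(9.81·0.0533⁵·353/1710) = 9.333×10^-4
ε/(3.7D) = 7.10×10^-4; √(3.17ν²L/(gD³h_f)) = 8.06×10^-5
Q = -0.965·9.333×10^-4·ln(7.905×10^-4) = 0.006433 m³/s
Check: V = 2.88 m/s, Re = 1.94×10^5, f = 0.02616, h_f = 356 m ≈ 353 m ✓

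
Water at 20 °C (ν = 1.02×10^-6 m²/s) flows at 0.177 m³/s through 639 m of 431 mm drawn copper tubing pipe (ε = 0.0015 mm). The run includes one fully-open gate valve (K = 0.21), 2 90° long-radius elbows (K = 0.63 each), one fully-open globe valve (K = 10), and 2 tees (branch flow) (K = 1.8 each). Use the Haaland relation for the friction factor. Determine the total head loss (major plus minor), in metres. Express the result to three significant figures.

V = 4Q/(πD²) = 1.213 m/s; V²/2g = 0.07502 m
Re = 5.13×10^5, ε/D = 3.48×10^-6 → f = 0.01304 (Haaland)
Major: h_f = f(L/D)·V²/2g = 0.01304·1483·0.07502 = 1.451 m
Minor: ΣK = 15.1; h_m = ΣK·V²/2g = 1.131 m
Total H_L = 1.451 + 1.131 = 2.581 m

H_L ≈ 2.58 m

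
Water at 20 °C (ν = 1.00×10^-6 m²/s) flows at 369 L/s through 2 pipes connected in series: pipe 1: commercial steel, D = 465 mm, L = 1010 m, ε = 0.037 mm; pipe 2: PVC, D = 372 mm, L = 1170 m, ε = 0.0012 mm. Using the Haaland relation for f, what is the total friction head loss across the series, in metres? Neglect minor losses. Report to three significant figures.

H ≈ 27.5 m

Pipe 1: V = 2.173 m/s, Re = 1.01×10^6, ε/D = 7.96×10^-5, f = 0.01300, h_1 = f(L/D)V²/2g = 6.796 m
Pipe 2: V = 3.395 m/s, Re = 1.26×10^6, ε/D = 3.23×10^-6, f = 0.01121, h_2 = f(L/D)V²/2g = 20.71 m
Series → Q common, losses add: H = Σh = 27.50 m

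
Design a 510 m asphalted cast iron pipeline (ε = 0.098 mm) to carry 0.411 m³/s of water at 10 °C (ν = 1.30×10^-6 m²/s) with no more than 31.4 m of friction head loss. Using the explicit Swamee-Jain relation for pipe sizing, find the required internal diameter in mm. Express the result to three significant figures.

D ≈ 329 mm

Swamee-Jain (Type III): D = 0.66·[ε^1.25·(LQ²/(gh_f))^4.75 + ν·Q^9.4·(L/(gh_f))^5.2]^0.04
LQ²/(gh_f) = 0.2797; L/(gh_f) = 1.656
Term 1 = ε^1.25·(…)^4.75 = 2.29×10^-8; Term 2 = ν·Q^9.4·(…)^5.2 = 4.19×10^-9
D = 0.66·(2.29×10^-8 + 4.19×10^-9)^0.04 = 0.3288 m = 329 mm
Check: V = 4.84 m/s, Re = 1.22×10^6, f = 0.01561, h_f = 28.9 m ≈ 31.4 m ✓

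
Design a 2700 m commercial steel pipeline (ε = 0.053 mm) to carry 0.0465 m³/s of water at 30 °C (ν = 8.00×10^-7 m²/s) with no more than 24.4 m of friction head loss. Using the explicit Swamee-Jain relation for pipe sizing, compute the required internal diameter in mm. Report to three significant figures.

Swamee-Jain (Type III): D = 0.66·[ε^1.25·(LQ²/(gh_f))^4.75 + ν·Q^9.4·(L/(gh_f))^5.2]^0.04
LQ²/(gh_f) = 0.02439; L/(gh_f) = 11.28
Term 1 = ε^1.25·(…)^4.75 = 9.88×10^-14; Term 2 = ν·Q^9.4·(…)^5.2 = 7.07×10^-14
D = 0.66·(9.88×10^-14 + 7.07×10^-14)^0.04 = 0.2036 m = 204 mm
Check: V = 1.43 m/s, Re = 3.64×10^5, f = 0.01647, h_f = 22.7 m ≈ 24.4 m ✓

D ≈ 204 mm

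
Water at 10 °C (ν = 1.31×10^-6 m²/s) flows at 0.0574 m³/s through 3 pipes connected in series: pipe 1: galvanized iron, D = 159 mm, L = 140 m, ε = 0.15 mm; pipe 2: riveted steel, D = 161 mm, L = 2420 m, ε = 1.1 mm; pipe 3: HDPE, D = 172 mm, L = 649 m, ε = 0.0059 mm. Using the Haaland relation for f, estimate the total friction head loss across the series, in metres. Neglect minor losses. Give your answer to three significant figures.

Pipe 1: V = 2.891 m/s, Re = 3.51×10^5, ε/D = 9.43×10^-4, f = 0.02016, h_1 = f(L/D)V²/2g = 7.561 m
Pipe 2: V = 2.819 m/s, Re = 3.47×10^5, ε/D = 0.00683, f = 0.03373, h_2 = f(L/D)V²/2g = 205.4 m
Pipe 3: V = 2.470 m/s, Re = 3.24×10^5, ε/D = 3.43×10^-5, f = 0.01445, h_3 = f(L/D)V²/2g = 16.95 m
Series → Q common, losses add: H = Σh = 229.9 m

H ≈ 230 m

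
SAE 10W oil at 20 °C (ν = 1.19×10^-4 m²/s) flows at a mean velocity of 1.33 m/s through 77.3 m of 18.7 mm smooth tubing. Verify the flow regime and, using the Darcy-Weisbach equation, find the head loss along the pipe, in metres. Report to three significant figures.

h_f ≈ 114 m

Re = VD/ν = 1.33·0.01870/1.19×10^-4 = 209 → laminar (Re < 2300)
f = 64/Re = 0.3062
h_f = f(L/D)V²/(2g) = 0.3062·(77.3/0.01870)·1.33²/(2·9.81) = 114.1 m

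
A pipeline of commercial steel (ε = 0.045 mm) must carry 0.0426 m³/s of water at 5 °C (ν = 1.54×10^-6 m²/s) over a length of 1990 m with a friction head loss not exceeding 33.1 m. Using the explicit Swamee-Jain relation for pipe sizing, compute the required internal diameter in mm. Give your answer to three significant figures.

D ≈ 176 mm

Swamee-Jain (Type III): D = 0.66·[ε^1.25·(LQ²/(gh_f))^4.75 + ν·Q^9.4·(L/(gh_f))^5.2]^0.04
LQ²/(gh_f) = 0.01112; L/(gh_f) = 6.129
Term 1 = ε^1.25·(…)^4.75 = 1.93×10^-15; Term 2 = ν·Q^9.4·(…)^5.2 = 2.50×10^-15
D = 0.66·(1.93×10^-15 + 2.50×10^-15)^0.04 = 0.1760 m = 176 mm
Check: V = 1.75 m/s, Re = 2.00×10^5, f = 0.01751, h_f = 31.0 m ≈ 33.1 m ✓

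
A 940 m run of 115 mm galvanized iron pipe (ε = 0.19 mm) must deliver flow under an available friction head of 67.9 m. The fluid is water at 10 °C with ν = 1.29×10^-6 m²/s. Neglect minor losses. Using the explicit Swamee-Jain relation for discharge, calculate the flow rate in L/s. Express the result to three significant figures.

Q ≈ 27.6 L/s

Swamee-Jain (Type II): Q = -0.965·√(gD⁵h_f/L)·ln[ε/(3.7D) + √(3.17ν²L/(gD³h_f))]
√(gD⁵h_f/L) = √(9.81·0.115⁵·67.9/940) = 0.003775
ε/(3.7D) = 4.47×10^-4; √(3.17ν²L/(gD³h_f)) = 7.00×10^-5
Q = -0.965·0.003775·ln(5.165×10^-4) = 0.02757 m³/s
Check: V = 2.65 m/s, Re = 2.37×10^5, f = 0.02330, h_f = 68.4 m ≈ 67.9 m ✓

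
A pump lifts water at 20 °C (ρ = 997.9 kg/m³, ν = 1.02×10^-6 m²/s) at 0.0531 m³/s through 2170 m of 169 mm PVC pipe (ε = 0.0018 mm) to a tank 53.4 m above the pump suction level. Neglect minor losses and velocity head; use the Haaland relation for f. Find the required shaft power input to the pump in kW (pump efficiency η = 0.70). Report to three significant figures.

P_shaft ≈ 77.1 kW

V = 4Q/(πD²) = 2.367 m/s; Re = 3.92×10^5; ε/D = 1.07×10^-5; f = 0.01375
h_f = f(L/D)V²/2g = 50.43 m
Total head H = z + h_f = 53.4 + 50.43 = 103.8 m
P_hyd = ρgQH = 997.9·9.81·0.0531·103.8 = 53.97 kW
P_shaft = P_hyd/η = 53.97/0.70 = 77.10 kW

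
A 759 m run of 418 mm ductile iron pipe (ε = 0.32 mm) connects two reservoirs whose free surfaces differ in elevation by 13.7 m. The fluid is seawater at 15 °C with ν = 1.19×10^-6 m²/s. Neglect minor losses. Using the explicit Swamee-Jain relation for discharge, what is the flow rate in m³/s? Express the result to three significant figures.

Swamee-Jain (Type II): Q = -0.965·√(gD⁵h_f/L)·ln[ε/(3.7D) + √(3.17ν²L/(gD³h_f))]
√(gD⁵h_f/L) = √(9.81·0.418⁵·13.7/759) = 0.04754
ε/(3.7D) = 2.07×10^-4; √(3.17ν²L/(gD³h_f)) = 1.86×10^-5
Q = -0.965·0.04754·ln(2.255×10^-4) = 0.3852 m³/s
Check: V = 2.81 m/s, Re = 9.86×10^5, f = 0.01889, h_f = 13.8 m ≈ 13.7 m ✓

Q ≈ 0.385 m³/s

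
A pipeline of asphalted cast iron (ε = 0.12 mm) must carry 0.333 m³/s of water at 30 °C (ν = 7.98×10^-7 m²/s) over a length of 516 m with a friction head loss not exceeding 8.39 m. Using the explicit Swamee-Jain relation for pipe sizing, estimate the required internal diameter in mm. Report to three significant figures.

D ≈ 395 mm

Swamee-Jain (Type III): D = 0.66·[ε^1.25·(LQ²/(gh_f))^4.75 + ν·Q^9.4·(L/(gh_f))^5.2]^0.04
LQ²/(gh_f) = 0.6952; L/(gh_f) = 6.269
Term 1 = ε^1.25·(…)^4.75 = 2.23×10^-6; Term 2 = ν·Q^9.4·(…)^5.2 = 3.62×10^-7
D = 0.66·(2.23×10^-6 + 3.62×10^-7)^0.04 = 0.3946 m = 395 mm
Check: V = 2.72 m/s, Re = 1.35×10^6, f = 0.01561, h_f = 7.72 m ≈ 8.39 m ✓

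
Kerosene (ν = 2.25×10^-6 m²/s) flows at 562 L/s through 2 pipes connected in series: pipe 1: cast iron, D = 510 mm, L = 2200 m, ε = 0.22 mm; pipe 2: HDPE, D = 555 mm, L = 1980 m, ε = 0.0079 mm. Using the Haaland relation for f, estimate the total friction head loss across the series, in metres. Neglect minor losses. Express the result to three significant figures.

H ≈ 40.9 m

Pipe 1: V = 2.751 m/s, Re = 6.24×10^5, ε/D = 4.31×10^-4, f = 0.01695, h_1 = f(L/D)V²/2g = 28.21 m
Pipe 2: V = 2.323 m/s, Re = 5.73×10^5, ε/D = 1.42×10^-5, f = 0.01293, h_2 = f(L/D)V²/2g = 12.69 m
Series → Q common, losses add: H = Σh = 40.90 m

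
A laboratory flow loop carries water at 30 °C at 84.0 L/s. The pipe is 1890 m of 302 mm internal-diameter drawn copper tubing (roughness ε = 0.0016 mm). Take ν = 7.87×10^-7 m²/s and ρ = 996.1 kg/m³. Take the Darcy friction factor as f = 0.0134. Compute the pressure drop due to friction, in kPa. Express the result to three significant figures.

V = 4Q/(πD²) = 4·0.0840/(π·0.302²) = 1.173 m/s
h_f = f(L/D)V²/(2g) = 0.01340·(1890/0.302)·1.173²/(2·9.81) = 5.878 m
Δp = ρg·h_f = 996.1·9.81·5.878 = 57.44 kPa

Δp ≈ 57.4 kPa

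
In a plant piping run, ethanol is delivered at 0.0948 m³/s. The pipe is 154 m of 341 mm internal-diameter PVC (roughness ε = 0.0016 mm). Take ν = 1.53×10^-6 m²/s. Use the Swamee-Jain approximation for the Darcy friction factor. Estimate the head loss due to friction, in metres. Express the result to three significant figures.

V = 4Q/(πD²) = 4·0.0948/(π·0.341²) = 1.038 m/s
Re = VD/ν = 1.038·0.341/1.53×10^-6 = 2.31×10^5 → turbulent
ε/D = 0.0016/341 = 4.69×10^-6
Swamee-Jain: f = 0.01515
h_f = f(L/D)V²/(2g) = 0.01515·(154/0.341)·1.038²/(2·9.81) = 0.3757 m

h_f ≈ 0.376 m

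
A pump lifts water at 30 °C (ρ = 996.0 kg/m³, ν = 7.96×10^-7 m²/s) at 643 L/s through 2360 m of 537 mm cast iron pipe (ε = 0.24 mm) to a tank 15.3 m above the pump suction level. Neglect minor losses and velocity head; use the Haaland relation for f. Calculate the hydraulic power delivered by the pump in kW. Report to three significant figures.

P_hyd ≈ 284 kW

V = 4Q/(πD²) = 2.839 m/s; Re = 1.92×10^6; ε/D = 4.47×10^-4; f = 0.01657
h_f = f(L/D)V²/2g = 29.92 m
Total head H = z + h_f = 15.3 + 29.92 = 45.22 m
P_hyd = ρgQH = 996.0·9.81·0.643·45.22 = 284.1 kW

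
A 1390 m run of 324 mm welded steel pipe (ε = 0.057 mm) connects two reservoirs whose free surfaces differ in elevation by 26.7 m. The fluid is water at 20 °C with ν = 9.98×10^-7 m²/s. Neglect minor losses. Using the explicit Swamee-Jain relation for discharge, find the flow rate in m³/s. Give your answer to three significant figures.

Swamee-Jain (Type II): Q = -0.965·√(gD⁵h_f/L)·ln[ε/(3.7D) + √(3.17ν²L/(gD³h_f))]
√(gD⁵h_f/L) = √(9.81·0.324⁵·26.7/1390) = 0.02594
ε/(3.7D) = 4.75×10^-5; √(3.17ν²L/(gD³h_f)) = 2.22×10^-5
Q = -0.965·0.02594·ln(6.974×10^-5) = 0.2396 m³/s
Check: V = 2.91 m/s, Re = 9.43×10^5, f = 0.01455, h_f = 26.9 m ≈ 26.7 m ✓

Q ≈ 0.240 m³/s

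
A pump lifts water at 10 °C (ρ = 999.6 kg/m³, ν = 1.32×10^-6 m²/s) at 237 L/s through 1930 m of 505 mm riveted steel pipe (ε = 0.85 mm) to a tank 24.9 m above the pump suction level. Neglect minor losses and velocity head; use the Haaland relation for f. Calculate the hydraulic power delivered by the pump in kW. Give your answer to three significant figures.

V = 4Q/(πD²) = 1.183 m/s; Re = 4.53×10^5; ε/D = 0.00168; f = 0.02283
h_f = f(L/D)V²/2g = 6.226 m
Total head H = z + h_f = 24.9 + 6.226 = 31.13 m
P_hyd = ρgQH = 999.6·9.81·0.237·31.13 = 72.34 kW

P_hyd ≈ 72.3 kW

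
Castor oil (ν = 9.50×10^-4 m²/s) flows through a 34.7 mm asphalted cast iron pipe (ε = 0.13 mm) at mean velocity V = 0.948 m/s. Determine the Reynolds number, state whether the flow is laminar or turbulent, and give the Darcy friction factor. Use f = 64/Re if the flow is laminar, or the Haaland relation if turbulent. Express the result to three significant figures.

Re ≈ 34.6; laminar; f = 64/Re ≈ 1.85

Re = VD/ν = 0.9480·0.0347/9.50×10^-4 = 34.6
Re < 2300 → laminar → f = 64/Re = 1.848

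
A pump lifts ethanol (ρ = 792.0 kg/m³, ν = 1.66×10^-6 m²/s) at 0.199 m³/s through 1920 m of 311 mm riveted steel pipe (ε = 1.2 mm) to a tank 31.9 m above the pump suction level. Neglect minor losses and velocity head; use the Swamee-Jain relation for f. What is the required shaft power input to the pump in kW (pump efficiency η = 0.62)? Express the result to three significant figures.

V = 4Q/(πD²) = 2.620 m/s; Re = 4.91×10^5; ε/D = 0.00386; f = 0.02845
h_f = f(L/D)V²/2g = 61.44 m
Total head H = z + h_f = 31.9 + 61.44 = 93.34 m
P_hyd = ρgQH = 792.0·9.81·0.199·93.34 = 144.3 kW
P_shaft = P_hyd/η = 144.3/0.62 = 232.8 kW

P_shaft ≈ 233 kW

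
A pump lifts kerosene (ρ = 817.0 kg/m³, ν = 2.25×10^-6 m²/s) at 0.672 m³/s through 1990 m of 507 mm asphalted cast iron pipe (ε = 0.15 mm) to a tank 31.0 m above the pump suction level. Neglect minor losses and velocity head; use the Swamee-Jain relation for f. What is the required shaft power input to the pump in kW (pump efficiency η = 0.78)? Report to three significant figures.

P_shaft ≈ 458 kW

V = 4Q/(πD²) = 3.329 m/s; Re = 7.50×10^5; ε/D = 2.96×10^-4; f = 0.01594
h_f = f(L/D)V²/2g = 35.33 m
Total head H = z + h_f = 31.0 + 35.33 = 66.33 m
P_hyd = ρgQH = 817.0·9.81·0.672·66.33 = 357.3 kW
P_shaft = P_hyd/η = 357.3/0.78 = 458.0 kW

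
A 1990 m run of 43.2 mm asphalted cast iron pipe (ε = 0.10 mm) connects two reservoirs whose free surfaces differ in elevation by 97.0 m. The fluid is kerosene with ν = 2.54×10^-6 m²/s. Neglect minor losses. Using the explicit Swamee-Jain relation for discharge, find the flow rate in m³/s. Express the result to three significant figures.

Swamee-Jain (Type II): Q = -0.965·√(gD⁵h_f/L)·ln[ε/(3.7D) + √(3.17ν²L/(gD³h_f))]
√(gD⁵h_f/L) = √(9.81·0.0432⁵·97.0/1990) = 2.682×10^-4
ε/(3.7D) = 6.26×10^-4; √(3.17ν²L/(gD³h_f)) = 7.28×10^-4
Q = -0.965·2.682×10^-4·ln(0.001354) = 0.001710 m³/s
Check: V = 1.17 m/s, Re = 1.98×10^4, f = 0.03072, h_f = 98.1 m ≈ 97.0 m ✓

Q ≈ 0.00171 m³/s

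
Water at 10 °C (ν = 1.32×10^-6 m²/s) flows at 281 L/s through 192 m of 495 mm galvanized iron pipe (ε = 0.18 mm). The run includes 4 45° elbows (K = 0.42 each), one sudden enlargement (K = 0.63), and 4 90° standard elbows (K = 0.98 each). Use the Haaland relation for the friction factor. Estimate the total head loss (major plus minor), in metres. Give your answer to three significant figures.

V = 4Q/(πD²) = 1.460 m/s; V²/2g = 0.1087 m
Re = 5.48×10^5, ε/D = 3.64×10^-4 → f = 0.01656 (Haaland)
Major: h_f = f(L/D)·V²/2g = 0.01656·387.9·0.1087 = 0.6981 m
Minor: ΣK = 6.23; h_m = ΣK·V²/2g = 0.6770 m
Total H_L = 0.6981 + 0.6770 = 1.375 m

H_L ≈ 1.38 m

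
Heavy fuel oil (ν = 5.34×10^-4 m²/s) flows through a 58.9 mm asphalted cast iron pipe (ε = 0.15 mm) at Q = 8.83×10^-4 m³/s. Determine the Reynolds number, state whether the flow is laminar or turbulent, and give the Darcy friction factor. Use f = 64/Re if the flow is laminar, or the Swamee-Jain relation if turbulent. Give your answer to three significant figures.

V = 4Q/(πD²) = 0.3241 m/s
Re = VD/ν = 0.3241·0.0589/5.34×10^-4 = 35.7
Re < 2300 → laminar → f = 64/Re = 1.790

Re ≈ 35.7; laminar; f = 64/Re ≈ 1.79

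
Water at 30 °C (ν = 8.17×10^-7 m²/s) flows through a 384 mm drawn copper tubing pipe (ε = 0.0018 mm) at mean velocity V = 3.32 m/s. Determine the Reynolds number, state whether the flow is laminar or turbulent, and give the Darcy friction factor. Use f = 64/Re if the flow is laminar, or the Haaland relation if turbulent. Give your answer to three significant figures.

Re = VD/ν = 3.320·0.384/8.17×10^-7 = 1.56×10^6
Re > 4000 → turbulent; ε/D = 4.69×10^-6
Haaland: f = 0.01088

Re ≈ 1.56×10^6; turbulent; f ≈ 0.0109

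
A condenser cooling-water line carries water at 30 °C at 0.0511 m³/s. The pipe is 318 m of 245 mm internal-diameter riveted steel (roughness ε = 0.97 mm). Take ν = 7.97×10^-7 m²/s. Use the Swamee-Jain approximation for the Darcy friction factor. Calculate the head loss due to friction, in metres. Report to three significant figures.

V = 4Q/(πD²) = 4·0.0511/(π·0.245²) = 1.084 m/s
Re = VD/ν = 1.084·0.245/7.97×10^-7 = 3.33×10^5 → turbulent
ε/D = 0.97/245 = 0.00396
Swamee-Jain: f = 0.02880
h_f = f(L/D)V²/(2g) = 0.02880·(318/0.245)·1.084²/(2·9.81) = 2.238 m

h_f ≈ 2.24 m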